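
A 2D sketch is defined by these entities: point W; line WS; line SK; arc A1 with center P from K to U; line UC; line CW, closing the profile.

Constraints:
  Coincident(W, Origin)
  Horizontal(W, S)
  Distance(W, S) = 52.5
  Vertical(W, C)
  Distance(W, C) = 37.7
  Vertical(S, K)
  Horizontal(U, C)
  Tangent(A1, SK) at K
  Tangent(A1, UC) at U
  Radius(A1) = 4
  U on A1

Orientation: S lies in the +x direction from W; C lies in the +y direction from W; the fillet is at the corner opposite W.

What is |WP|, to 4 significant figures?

59.06

W is at the origin; WS is horizontal with |WS| = 52.5 and S on the +x side, so S = (52.50, 0.000). WC is vertical with |WC| = 37.7 and C on the +y side, so C = (0.000, 37.70). The virtual corner opposite W is at (52.50, 37.70). A1 meets SK tangentially, so PK is at right angles to SK and tangency of A1 to UC means the radius PU is perpendicular to UC, with radius 4.0, so the center P sits 4.0 in from both sides at P = (48.50, 33.70). Then |WP| = |P − W| = 59.06.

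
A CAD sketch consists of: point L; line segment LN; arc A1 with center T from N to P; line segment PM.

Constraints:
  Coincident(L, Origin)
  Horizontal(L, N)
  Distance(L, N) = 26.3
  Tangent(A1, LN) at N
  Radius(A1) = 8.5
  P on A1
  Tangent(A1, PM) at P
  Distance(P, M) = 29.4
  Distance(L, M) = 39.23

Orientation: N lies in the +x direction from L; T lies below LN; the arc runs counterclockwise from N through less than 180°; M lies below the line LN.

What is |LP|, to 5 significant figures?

19.350

L is at the origin; L and N share the same y with |LN| = 26.3 and N on the +x side, so N = (26.300, 0.0000). Since A1 is tangent to LN there, TN ⟂ LN, so T = N + (0, -8.5) = (26.300, -8.5000). Since TP ⟂ PM (tangency), |TM| = √(8.5² + 29.4²) = 30.604 regardless of where P sits on A1. So M lies on both circle(L, 39.23) and circle(T, 30.604); the below-LN intersection is M = (14.150, -36.589). P is the foot of the tangent from M: P = (17.868, -7.4251).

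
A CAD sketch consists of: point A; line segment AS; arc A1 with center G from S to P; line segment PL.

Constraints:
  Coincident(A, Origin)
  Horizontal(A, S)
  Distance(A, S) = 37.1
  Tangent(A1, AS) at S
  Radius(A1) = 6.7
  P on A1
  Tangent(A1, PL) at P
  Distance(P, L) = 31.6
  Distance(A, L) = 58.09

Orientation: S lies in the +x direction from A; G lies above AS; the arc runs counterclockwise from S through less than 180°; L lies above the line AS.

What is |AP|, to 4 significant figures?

44.31

A is at the origin; A and S share the same y with |AS| = 37.1 and S on the +x side, so S = (37.10, 0.000). Since A1 is tangent to AS there, GS ⟂ AS, so G = S + (0, 6.7) = (37.10, 6.700). Since GP ⟂ PL (tangency), |GL| = √(6.7² + 31.6²) = 32.30 regardless of where P sits on A1. So L lies on both circle(A, 58.09) and circle(G, 32.30); the above-AS intersection is L = (43.65, 38.33). P is the foot of the tangent from L: P = (43.80, 6.732).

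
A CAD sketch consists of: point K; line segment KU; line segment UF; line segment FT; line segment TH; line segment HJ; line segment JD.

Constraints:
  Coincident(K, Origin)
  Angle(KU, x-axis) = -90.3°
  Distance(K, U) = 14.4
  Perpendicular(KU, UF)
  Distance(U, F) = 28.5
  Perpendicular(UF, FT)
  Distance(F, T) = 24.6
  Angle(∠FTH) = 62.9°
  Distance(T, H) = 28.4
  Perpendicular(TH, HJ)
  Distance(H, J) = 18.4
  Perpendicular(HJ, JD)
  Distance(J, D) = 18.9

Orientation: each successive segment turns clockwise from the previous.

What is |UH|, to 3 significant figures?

12.1

K is at the origin; KU runs at -90.3° with length 14.4, so U = (-0.0754, -14.4). KU ⟂ UF, so UF runs at 180°; with |UF| = 28.5, F = (-28.6, -14.3). UF ⟂ FT, so FT runs at 89.7°; with |FT| = 24.6, T = (-28.4, 10.3). ∠FTH = 62.9° gives TH at -27.4° from the x-axis; with |TH| = 28.4, H = (-3.23, -2.72). Then |UH| = |H − U| = 12.1.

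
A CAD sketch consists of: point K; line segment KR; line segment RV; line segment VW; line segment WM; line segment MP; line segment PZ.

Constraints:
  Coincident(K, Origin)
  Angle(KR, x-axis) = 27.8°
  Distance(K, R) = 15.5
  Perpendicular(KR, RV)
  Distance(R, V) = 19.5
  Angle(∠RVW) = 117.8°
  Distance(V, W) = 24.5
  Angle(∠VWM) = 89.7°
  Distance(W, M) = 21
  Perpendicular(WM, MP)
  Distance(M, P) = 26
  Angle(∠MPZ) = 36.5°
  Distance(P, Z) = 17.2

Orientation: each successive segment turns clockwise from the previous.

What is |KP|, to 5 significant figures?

7.1993

∠VWM = 89.7° gives WM at 145.30° from the x-axis; with |WM| = 21.0, M = (-8.3012, -18.281). WM ⟂ MP, so MP runs at 55.300°; with |MP| = 26.0, P = (6.5001, 3.0950). Then |KP| = |P − K| = 7.1993.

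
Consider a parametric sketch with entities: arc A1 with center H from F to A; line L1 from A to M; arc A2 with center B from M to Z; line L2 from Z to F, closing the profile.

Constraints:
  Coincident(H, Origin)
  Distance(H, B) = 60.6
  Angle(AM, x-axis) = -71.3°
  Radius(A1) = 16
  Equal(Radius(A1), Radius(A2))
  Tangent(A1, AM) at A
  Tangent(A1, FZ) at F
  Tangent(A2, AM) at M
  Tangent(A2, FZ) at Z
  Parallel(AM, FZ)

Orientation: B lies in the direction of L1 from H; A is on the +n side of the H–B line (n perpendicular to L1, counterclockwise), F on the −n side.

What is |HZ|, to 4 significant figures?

62.68

The slot axis is L1's direction at -71.3°, so u = (cos -71.3°, sin -71.3°) = (0.3206, -0.9472) and n = (−sin -71.3°, cos -71.3°) = (0.9472, 0.3206). H is at the origin and B lies 60.6 along u from H, so B = 60.6·u = (19.43, -57.40). Tangency of A1 to both parallel lines with radius 16.0 puts A and F at H ± 16.0·n: A = (15.16, 5.130), F = (-15.16, -5.130). Equal radii place M and Z the same way about B: M = B + 16.0·n = (34.58, -52.27), Z = B − 16.0·n = (4.274, -62.53). Then |HZ| = |Z − H| = 62.68.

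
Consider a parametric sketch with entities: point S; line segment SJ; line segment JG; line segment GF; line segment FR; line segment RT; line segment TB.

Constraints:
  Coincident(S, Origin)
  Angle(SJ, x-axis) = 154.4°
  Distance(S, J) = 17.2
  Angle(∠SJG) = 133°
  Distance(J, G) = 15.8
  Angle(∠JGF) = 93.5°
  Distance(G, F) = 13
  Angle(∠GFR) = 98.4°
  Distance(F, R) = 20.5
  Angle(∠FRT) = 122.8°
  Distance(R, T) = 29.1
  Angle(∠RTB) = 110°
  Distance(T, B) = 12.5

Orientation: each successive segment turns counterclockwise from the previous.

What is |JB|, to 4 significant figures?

23.75

S is at the origin; SJ runs at 154.4° with length 17.2, so J = (-15.51, 7.432). ∠SJG = 133.0° gives JG at -158.6° from the x-axis; with |JG| = 15.8, G = (-30.22, 1.667). ∠JGF = 93.5° gives GF at -72.10° from the x-axis; with |GF| = 13.0, F = (-26.23, -10.70). ∠GFR = 98.4° gives FR at 9.500° from the x-axis; with |FR| = 20.5, R = (-6.008, -7.320). ∠FRT = 122.8° gives RT at 66.70° from the x-axis; with |RT| = 29.1, T = (5.503, 19.41). ∠RTB = 110.0° gives TB at 136.7° from the x-axis; with |TB| = 12.5, B = (-3.594, 27.98). Then |JB| = |B − J| = 23.75.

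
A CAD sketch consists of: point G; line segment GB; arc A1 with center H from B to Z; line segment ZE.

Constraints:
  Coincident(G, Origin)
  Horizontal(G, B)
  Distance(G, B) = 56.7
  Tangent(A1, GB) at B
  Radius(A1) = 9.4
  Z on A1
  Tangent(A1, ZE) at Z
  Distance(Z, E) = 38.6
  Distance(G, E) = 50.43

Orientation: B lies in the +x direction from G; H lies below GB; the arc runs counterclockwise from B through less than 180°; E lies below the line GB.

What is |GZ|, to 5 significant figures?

48.569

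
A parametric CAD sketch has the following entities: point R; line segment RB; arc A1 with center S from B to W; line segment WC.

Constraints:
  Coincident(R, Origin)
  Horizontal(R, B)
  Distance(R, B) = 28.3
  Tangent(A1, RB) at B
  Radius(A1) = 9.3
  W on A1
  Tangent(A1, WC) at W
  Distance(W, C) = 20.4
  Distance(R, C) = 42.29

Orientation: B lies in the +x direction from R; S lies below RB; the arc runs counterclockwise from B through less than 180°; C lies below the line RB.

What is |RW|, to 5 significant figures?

23.690

Checks: R = (0.00, 0.00) ✓; |SW| = 9.300 ✓; ∠(SW, WC) = 90.00° ✓; |WC| = 20.40 ✓; |RC| = 42.29 ✓.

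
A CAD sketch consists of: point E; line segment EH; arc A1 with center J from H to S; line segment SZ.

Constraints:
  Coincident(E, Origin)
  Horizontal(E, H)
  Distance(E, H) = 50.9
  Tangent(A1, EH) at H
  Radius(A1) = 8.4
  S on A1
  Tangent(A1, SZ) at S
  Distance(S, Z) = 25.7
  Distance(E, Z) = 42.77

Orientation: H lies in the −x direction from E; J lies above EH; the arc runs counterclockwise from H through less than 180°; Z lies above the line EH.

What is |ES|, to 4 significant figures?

43.57

E is at the origin; E and H share the same y with |EH| = 50.9 and H on the −x side, so H = (-50.90, 0.000). Since A1 is tangent to EH there, JH ⟂ EH, so J = H + (0, 8.4) = (-50.90, 8.400). Since JS ⟂ SZ (tangency), |JZ| = √(8.4² + 25.7²) = 27.04 regardless of where S sits on A1. So Z lies on both circle(E, 42.77) and circle(J, 27.04); the above-EH intersection is Z = (-32.31, 28.03). S is the foot of the tangent from Z: S = (-43.31, 4.804).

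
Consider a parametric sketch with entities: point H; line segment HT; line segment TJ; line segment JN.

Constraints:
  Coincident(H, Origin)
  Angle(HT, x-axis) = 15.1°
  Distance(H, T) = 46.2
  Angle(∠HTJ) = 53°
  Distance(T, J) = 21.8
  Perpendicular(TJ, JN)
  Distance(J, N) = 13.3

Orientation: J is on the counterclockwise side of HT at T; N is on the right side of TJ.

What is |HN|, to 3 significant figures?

50.6

∠HTJ = 53.0°, so TJ runs at 15.1° + (180° − 53.0°) = 142° from the x-axis; with |TJ| = 21.8, J = T + 21.8·(cos 142°, sin 142°) = (27.4, 25.4). The perpendicularity gives JN at right angles to TJ; with |JN| = 13.3 on the right of TJ, N = J + 13.3·(0.614, 0.789) = (35.6, 35.9). Then |HN| = |N − H| = 50.6.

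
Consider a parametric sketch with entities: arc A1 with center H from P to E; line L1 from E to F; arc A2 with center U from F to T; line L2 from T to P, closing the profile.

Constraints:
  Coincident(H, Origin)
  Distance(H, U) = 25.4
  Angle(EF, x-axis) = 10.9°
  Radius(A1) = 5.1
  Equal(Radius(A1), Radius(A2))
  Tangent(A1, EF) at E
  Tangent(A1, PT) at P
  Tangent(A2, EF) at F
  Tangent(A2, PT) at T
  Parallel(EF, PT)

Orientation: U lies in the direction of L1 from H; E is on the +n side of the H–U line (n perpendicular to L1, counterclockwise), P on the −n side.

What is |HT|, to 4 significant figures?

25.91

The slot axis is L1's direction at 10.9°, so u = (cos 10.9°, sin 10.9°) = (0.9820, 0.1891) and n = (−sin 10.9°, cos 10.9°) = (-0.1891, 0.9820). H is at the origin and U lies 25.4 along u from H, so U = 25.4·u = (24.94, 4.803). Tangency of A1 to both parallel lines with radius 5.1 puts E and P at H ± 5.1·n: E = (-0.9644, 5.008), P = (0.9644, -5.008). Equal radii place F and T the same way about U: F = U + 5.1·n = (23.98, 9.811), T = U − 5.1·n = (25.91, -0.2050). Then |HT| = |T − H| = 25.91.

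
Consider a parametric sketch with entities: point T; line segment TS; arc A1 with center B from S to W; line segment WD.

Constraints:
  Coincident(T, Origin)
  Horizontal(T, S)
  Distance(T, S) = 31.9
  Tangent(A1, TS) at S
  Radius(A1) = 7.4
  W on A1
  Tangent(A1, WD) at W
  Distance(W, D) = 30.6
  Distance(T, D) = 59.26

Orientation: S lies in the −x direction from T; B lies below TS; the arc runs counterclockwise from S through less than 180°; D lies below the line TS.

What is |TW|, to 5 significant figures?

39.274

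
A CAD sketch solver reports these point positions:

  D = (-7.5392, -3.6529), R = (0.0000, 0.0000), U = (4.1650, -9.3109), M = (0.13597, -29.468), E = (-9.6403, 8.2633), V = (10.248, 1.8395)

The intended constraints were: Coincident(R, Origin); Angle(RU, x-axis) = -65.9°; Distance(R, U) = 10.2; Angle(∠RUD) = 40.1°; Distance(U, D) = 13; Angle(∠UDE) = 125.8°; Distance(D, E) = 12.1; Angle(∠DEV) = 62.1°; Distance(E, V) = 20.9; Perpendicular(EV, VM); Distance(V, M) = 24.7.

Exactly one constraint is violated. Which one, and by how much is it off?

Distance(V, M) = 24.7 — off by 8.20.

R = (0.00, 0.00) ✓; RU at -65.90° ✓; |RU| = 10.20 ✓; ∠RUD = 40.10° ✓; |UD| = 13.00 ✓; ∠UDE = 125.8° ✓; |DE| = 12.10 ✓; ∠DEV = 62.10° ✓; |EV| = 20.90 ✓; ∠(EV, VM) = 90.00° ✓; |VM| = 32.90 ✗.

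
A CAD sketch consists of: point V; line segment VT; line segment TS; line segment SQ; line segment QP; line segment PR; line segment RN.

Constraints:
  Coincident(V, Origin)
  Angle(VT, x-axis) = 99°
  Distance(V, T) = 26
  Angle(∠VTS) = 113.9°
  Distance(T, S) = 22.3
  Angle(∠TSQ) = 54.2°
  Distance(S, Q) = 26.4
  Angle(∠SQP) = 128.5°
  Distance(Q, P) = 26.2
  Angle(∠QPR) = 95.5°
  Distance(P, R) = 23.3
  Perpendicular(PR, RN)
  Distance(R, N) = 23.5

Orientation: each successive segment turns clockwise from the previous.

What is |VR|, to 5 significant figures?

27.046

V is at the origin; VT runs at 99.0° with length 26.0, so T = (-4.0673, 25.680). ∠VTS = 113.9° gives TS at 32.900° from the x-axis; with |TS| = 22.3, S = (14.656, 37.793). ∠TSQ = 54.2° gives SQ at -92.900° from the x-axis; with |SQ| = 26.4, Q = (13.321, 11.426). ∠SQP = 128.5° gives QP at -144.40° from the x-axis; with |QP| = 26.2, P = (-7.9827, -3.8251). ∠QPR = 95.5° gives PR at 131.10° from the x-axis; with |PR| = 23.3, R = (-23.300, 13.733). Then |VR| = |R − V| = 27.046.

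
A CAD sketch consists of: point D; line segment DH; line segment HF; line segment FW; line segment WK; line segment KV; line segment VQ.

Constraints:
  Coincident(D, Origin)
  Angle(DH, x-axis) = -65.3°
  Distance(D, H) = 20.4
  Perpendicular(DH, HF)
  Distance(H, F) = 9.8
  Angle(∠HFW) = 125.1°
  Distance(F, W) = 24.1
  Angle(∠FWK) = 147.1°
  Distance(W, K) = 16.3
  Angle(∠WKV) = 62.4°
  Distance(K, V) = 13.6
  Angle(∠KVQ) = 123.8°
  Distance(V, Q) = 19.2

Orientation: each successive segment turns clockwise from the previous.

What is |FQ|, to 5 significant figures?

11.194

∠WKV = 62.4° gives KV at -0.70000° from the x-axis; with |KV| = 13.6, V = (-14.984, 3.8643). ∠KVQ = 123.8° gives VQ at -56.900° from the x-axis; with |VQ| = 19.2, Q = (-4.4985, -12.220). Then |FQ| = |Q − F| = 11.194.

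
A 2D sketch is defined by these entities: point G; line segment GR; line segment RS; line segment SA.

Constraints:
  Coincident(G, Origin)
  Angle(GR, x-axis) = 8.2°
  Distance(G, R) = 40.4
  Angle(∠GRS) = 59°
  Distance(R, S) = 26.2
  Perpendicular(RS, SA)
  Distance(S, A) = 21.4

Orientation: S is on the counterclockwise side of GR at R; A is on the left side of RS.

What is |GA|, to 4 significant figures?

14.29

G is at the origin; GR runs at 8.2° with length 40.4, so R = 40.4·(cos 8.2°, sin 8.2°) = (39.99, 5.762). ∠GRS = 59.0°, so RS runs at 8.2° + (180° − 59.0°) = 129.2° from the x-axis; with |RS| = 26.2, S = R + 26.2·(cos 129.2°, sin 129.2°) = (23.43, 26.07). RS is perpendicular to SA; with |SA| = 21.4 on the left of RS, A = S + 21.4·(-0.7749, -0.6320) = (6.844, 12.54). Then |GA| = |A − G| = 14.29.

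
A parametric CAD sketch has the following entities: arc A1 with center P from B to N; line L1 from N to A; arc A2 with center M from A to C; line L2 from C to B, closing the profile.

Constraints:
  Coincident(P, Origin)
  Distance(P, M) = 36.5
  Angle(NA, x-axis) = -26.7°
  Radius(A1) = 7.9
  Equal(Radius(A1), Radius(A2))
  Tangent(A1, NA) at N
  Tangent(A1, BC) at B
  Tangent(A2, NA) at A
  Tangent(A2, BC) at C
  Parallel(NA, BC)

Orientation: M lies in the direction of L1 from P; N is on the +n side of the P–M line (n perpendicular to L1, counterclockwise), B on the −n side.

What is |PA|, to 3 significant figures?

37.3

Tangency of A1 to both parallel lines with radius 7.9 puts N and B at P ± 7.9·n: N = (3.55, 7.06), B = (-3.55, -7.06). Equal radii place A and C the same way about M: A = M + 7.9·n = (36.2, -9.34), C = M − 7.9·n = (29.1, -23.5). Then |PA| = |A − P| = 37.3.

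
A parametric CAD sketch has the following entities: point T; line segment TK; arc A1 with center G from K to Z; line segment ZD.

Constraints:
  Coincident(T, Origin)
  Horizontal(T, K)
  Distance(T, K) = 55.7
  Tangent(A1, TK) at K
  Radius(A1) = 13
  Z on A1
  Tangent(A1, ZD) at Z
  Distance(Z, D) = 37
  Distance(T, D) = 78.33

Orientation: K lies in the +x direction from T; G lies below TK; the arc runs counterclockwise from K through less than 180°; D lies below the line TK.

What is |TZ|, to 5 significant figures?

47.391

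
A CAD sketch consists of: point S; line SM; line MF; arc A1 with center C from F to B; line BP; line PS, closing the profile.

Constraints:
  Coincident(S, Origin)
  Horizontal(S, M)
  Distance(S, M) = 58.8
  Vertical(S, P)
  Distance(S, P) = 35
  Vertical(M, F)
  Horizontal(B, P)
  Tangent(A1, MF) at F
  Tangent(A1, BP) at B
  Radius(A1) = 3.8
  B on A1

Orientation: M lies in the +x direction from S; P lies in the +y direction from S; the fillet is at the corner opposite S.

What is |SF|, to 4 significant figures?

66.56

The virtual corner opposite S is at (58.80, 35.00). The tangent condition forces CF to be normal to MF and the tangent condition forces CB to be normal to BP, with radius 3.8, so the center C sits 3.8 in from both sides at C = (55.00, 31.20). That places the tangent points at F = (58.80, 31.20) on MF and B = (55.00, 35.00) on BP. Then |SF| = |F − S| = 66.56.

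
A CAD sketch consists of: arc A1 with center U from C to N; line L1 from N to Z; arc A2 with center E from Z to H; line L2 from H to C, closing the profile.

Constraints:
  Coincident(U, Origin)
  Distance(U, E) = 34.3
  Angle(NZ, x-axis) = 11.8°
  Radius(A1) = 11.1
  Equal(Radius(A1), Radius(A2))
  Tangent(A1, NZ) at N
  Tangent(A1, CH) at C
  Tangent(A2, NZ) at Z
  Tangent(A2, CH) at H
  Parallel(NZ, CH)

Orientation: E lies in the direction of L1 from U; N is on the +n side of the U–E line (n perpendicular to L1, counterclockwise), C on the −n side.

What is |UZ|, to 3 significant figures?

36.1

The slot axis is L1's direction at 11.8°, so u = (cos 11.8°, sin 11.8°) = (0.979, 0.204) and n = (−sin 11.8°, cos 11.8°) = (-0.204, 0.979). U is at the origin and E lies 34.3 along u from U, so E = 34.3·u = (33.6, 7.01). Tangency of A1 to both parallel lines with radius 11.1 puts N and C at U ± 11.1·n: N = (-2.27, 10.9), C = (2.27, -10.9). Equal radii place Z and H the same way about E: Z = E + 11.1·n = (31.3, 17.9), H = E − 11.1·n = (35.8, -3.85). Then |UZ| = |Z − U| = 36.1.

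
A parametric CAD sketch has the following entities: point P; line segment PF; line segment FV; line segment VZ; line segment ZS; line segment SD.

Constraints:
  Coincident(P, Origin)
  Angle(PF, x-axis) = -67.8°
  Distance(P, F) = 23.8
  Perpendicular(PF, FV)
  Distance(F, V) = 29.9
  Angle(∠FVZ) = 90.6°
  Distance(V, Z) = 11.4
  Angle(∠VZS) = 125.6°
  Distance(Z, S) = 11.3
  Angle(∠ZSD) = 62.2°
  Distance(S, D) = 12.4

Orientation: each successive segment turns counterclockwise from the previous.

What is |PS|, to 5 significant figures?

21.671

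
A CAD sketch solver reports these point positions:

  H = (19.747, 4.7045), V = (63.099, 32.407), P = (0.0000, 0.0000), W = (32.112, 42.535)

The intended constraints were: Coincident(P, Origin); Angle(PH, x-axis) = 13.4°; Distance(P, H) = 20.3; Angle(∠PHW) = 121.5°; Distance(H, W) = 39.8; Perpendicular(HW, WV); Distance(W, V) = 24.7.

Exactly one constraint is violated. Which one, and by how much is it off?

Distance(W, V) = 24.7 — off by 7.90.

P = (0.00, 0.00) ✓; PH at 13.40° ✓; |PH| = 20.30 ✓; ∠PHW = 121.5° ✓; |HW| = 39.80 ✓; ∠(HW, WV) = 90.00° ✓; |WV| = 32.60 ✗.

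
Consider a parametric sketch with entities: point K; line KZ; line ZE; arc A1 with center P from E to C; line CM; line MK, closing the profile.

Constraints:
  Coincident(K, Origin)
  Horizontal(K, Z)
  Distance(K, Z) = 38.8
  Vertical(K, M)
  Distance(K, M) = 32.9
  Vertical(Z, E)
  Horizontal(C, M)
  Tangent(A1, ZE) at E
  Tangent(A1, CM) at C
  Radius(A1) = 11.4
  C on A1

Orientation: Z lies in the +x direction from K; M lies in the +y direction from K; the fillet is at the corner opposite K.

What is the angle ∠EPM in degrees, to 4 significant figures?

157.4°

K is at the origin; KZ is horizontal with |KZ| = 38.8 and Z on the +x side, so Z = (38.80, 0.000). KM is vertical with |KM| = 32.9 and M on the +y side, so M = (0.000, 32.90). The virtual corner opposite K is at (38.80, 32.90). The tangent condition forces PE to be normal to ZE and since A1 is tangent to CM there, PC ⟂ CM, with radius 11.4, so the center P sits 11.4 in from both sides at P = (27.40, 21.50). That places the tangent points at E = (38.80, 21.50) on ZE and C = (27.40, 32.90) on CM. Then cos ∠EPM = PE·PM / (|PE||PM|), giving 157.4°.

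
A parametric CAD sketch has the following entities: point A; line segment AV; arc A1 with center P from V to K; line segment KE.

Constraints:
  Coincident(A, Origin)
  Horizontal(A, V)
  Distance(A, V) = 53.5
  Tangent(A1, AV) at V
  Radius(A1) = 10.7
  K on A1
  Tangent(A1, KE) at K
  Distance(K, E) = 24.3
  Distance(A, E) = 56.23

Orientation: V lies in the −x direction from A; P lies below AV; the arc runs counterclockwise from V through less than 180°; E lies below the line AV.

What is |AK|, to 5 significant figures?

63.703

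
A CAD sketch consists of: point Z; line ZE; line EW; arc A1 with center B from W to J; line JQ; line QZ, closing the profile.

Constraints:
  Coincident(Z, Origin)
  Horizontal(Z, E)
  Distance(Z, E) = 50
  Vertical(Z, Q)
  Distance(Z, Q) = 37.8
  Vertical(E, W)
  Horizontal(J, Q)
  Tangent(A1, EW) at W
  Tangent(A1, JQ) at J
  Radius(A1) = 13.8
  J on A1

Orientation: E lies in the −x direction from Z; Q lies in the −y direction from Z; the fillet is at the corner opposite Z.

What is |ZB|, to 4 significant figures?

43.43

Z is at the origin; Z and E share the same y with |ZE| = 50.0 and E on the −x side, so E = (-50.00, 0.000). ZQ is vertical with |ZQ| = 37.8 and Q on the −y side, so Q = (0.000, -37.80). The virtual corner opposite Z is at (-50.00, -37.80). A1 meets EW tangentially, so BW is at right angles to EW and A1 meets JQ tangentially, so BJ is at right angles to JQ, with radius 13.8, so the center B sits 13.8 in from both sides at B = (-36.20, -24.00). Then |ZB| = |B − Z| = 43.43.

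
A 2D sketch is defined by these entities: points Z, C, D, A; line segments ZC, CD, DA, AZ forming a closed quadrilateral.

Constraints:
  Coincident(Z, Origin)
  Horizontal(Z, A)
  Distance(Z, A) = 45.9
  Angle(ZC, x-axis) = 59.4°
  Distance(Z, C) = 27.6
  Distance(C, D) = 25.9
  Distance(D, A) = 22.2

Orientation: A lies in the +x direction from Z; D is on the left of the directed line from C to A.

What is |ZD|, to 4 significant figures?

45.20

Z is at the origin; Z and A share the same y with |ZA| = 45.9 and A in +x, so A = (45.9, 0). ZC runs at 59.4° with |ZC| = 27.6, so C = (14.05, 23.76). D is determined by |CD| = 25.9 and |DA| = 22.2 together: it lies at the intersection of circle(C, 25.9) and circle(A, 22.2). With |CA| = 39.73, the foot of the radical line on CA is 22.11 from C and the perpendicular offset is √(25.9² − 22.11²) = 13.49. Taking the left-of-CA solution: D = (39.84, 21.36).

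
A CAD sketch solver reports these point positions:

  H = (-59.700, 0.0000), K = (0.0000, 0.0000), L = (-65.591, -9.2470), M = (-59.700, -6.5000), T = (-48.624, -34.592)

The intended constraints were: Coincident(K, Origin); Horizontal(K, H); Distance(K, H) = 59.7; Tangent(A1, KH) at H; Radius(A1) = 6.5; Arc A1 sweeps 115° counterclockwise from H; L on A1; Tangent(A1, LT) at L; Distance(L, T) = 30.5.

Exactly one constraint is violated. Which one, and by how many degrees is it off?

Tangent(A1, LT) at L — off by 8.80°.

K = (0.00, 0.00) ✓; K.y = 0.00, H.y = 0.00 ✓; |KH| = 59.70 ✓; ∠(MH, HK) = 90.00° ✓; |MH| = 6.500 ✓; bearing(M→L) − bearing(M→H) = 115.0° ✓; |ML| = 6.500 ✓; ∠(ML, LT) = 81.20° ✗; |LT| = 30.50 ✓.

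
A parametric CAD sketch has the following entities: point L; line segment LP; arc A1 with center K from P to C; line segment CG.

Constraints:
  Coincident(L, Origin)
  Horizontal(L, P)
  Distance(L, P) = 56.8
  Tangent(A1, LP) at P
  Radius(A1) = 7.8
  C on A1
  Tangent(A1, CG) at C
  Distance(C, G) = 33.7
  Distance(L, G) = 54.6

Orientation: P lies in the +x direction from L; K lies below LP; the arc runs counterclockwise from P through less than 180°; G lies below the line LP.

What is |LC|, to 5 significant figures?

49.650

L is at the origin; LP is horizontal with |LP| = 56.8 and P on the +x side, so P = (56.800, 0.0000). Tangency of A1 to LP means the radius KP is perpendicular to LP, so K = P + (0, -7.8) = (56.800, -7.8000). Since KC ⟂ CG (tangency), |KG| = √(7.8² + 33.7²) = 34.591 regardless of where C sits on A1. So G lies on both circle(L, 54.6) and circle(K, 34.591); the below-LP intersection is G = (39.464, -37.733). C is the foot of the tangent from G: C = (49.343, -5.5135).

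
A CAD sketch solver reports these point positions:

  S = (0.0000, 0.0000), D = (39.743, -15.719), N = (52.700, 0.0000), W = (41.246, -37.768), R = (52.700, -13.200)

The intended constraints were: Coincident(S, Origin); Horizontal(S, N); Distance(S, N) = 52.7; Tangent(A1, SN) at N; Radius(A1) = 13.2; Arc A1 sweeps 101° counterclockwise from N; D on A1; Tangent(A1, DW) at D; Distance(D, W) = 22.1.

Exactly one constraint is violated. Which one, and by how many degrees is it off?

Tangent(A1, DW) at D — off by 7.10°.

S = (0.00, 0.00) ✓; S.y = 0.00, N.y = 0.00 ✓; |SN| = 52.70 ✓; ∠(RN, NS) = 90.00° ✓; |RN| = 13.20 ✓; bearing(R→D) − bearing(R→N) = 101.0° ✓; |RD| = 13.20 ✓; ∠(RD, DW) = 97.10° ✗; |DW| = 22.10 ✓.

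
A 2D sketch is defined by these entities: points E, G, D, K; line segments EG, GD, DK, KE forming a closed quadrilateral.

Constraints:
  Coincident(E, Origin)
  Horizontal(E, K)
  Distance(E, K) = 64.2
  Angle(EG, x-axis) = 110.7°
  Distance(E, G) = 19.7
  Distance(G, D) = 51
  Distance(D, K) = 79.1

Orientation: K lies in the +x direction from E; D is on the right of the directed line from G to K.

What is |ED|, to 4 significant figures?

33.50

Checks: |EK| = 64.20 ✓; |EG| = 19.70 ✓; |GD| = 51.00 ✓; |DK| = 79.10 ✓.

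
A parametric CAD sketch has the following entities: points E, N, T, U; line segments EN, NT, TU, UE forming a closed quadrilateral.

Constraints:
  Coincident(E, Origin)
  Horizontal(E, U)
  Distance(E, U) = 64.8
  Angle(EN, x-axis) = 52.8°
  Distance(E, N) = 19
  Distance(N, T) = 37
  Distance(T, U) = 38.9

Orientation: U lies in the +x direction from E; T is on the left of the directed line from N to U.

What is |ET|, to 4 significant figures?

54.89

Checks: |NT| = 37.00 ✓; |TU| = 38.90 ✓.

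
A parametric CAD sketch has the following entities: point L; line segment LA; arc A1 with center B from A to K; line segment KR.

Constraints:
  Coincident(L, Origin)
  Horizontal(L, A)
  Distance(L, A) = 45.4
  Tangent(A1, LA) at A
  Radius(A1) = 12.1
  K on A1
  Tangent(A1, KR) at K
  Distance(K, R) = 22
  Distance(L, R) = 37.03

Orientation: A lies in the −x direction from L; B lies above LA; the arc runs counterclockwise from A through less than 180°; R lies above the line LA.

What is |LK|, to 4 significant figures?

35.11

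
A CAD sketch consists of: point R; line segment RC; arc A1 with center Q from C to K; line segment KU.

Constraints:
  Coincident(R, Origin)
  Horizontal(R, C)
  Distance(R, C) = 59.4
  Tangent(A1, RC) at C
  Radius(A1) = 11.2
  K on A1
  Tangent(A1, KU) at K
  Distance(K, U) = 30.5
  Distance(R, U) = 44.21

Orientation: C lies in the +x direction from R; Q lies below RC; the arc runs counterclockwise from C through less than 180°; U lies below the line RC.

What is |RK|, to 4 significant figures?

50.46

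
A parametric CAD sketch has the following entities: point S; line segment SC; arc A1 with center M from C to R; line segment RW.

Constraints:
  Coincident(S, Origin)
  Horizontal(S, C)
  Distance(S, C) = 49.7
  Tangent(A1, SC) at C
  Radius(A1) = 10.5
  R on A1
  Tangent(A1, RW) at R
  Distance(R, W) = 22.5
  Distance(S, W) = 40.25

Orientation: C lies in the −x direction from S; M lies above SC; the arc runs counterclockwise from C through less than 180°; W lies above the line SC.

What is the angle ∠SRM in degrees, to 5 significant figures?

162.83°

S is at the origin; SC is horizontal with |SC| = 49.7 and C on the −x side, so C = (-49.700, 0.0000). Tangency of A1 to SC means the radius MC is perpendicular to SC, so M = C + (0, 10.5) = (-49.700, 10.500). Since MR ⟂ RW (tangency), |MW| = √(10.5² + 22.5²) = 24.829 regardless of where R sits on A1. So W lies on both circle(S, 40.25) and circle(M, 24.829); the above-SC intersection is W = (-30.509, 26.254). R is the foot of the tangent from W: R = (-40.231, 5.9630).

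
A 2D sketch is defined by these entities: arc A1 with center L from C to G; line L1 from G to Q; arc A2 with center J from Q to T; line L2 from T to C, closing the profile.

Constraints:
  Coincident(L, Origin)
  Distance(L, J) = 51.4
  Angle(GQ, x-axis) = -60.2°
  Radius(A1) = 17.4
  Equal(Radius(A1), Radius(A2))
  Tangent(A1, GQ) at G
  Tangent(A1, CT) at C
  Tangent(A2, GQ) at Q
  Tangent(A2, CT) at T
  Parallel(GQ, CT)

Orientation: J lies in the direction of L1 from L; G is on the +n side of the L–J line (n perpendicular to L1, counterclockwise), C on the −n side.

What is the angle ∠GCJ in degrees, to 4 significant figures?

71.30°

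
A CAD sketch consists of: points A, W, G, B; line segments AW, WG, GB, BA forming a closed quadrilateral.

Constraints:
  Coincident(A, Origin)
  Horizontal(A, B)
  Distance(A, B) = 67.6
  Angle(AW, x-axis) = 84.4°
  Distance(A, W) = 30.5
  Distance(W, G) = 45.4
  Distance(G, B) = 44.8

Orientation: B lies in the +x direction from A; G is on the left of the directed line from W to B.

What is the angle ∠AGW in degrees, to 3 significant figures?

27.9°

A is at the origin; AB is horizontal with |AB| = 67.6 and B in +x, so B = (67.6, 0). AW runs at 84.4° with |AW| = 30.5, so W = (2.98, 30.4). G is determined by |WG| = 45.4 and |GB| = 44.8 together: it lies at the intersection of circle(W, 45.4) and circle(B, 44.8). With |WB| = 71.4, the foot of the radical line on WB is 36.1 from W and the perpendicular offset is √(45.4² − 36.1²) = 27.6. Taking the left-of-WB solution: G = (47.3, 40.0).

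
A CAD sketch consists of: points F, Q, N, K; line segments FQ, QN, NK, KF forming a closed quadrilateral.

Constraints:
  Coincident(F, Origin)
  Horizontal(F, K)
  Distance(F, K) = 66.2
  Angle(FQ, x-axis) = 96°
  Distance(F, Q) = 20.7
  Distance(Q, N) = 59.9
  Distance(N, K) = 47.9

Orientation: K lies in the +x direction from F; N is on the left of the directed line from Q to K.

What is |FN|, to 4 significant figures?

69.42

Checks: |QN| = 59.90 ✓; |NK| = 47.90 ✓.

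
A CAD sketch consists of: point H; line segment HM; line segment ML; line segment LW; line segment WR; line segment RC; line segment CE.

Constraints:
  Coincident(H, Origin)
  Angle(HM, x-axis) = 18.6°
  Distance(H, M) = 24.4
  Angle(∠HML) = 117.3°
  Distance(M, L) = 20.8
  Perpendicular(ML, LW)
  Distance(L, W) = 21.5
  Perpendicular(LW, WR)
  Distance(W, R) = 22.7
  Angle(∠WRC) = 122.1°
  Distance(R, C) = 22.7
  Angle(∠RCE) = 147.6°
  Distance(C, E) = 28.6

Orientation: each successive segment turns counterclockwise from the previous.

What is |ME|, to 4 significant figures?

29.73

H is at the origin; HM runs at 18.6° with length 24.4, so M = (23.13, 7.783). ∠HML = 117.3° gives ML at 81.30° from the x-axis; with |ML| = 20.8, L = (26.27, 28.34). ML ⟂ LW, so LW runs at 171.3°; with |LW| = 21.5, W = (5.019, 31.60). LW is perpendicular to WR, so WR runs at -98.70°; with |WR| = 22.7, R = (1.586, 9.157). ∠WRC = 122.1° gives RC at -40.80° from the x-axis; with |RC| = 22.7, C = (18.77, -5.676). ∠RCE = 147.6° gives CE at -8.400° from the x-axis; with |CE| = 28.6, E = (47.06, -9.854). Then |ME| = |E − M| = 29.73.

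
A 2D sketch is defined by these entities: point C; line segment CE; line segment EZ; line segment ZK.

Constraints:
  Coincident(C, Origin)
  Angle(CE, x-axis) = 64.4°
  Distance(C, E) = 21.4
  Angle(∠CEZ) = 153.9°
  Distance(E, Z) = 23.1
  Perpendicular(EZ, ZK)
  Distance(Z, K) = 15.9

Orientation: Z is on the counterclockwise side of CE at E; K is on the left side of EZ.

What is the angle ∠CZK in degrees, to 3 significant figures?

77.5°

C is at the origin; CE runs at 64.4° with length 21.4, so E = 21.4·(cos 64.4°, sin 64.4°) = (9.25, 19.3). ∠CEZ = 153.9°, so EZ runs at 64.4° + (180° − 153.9°) = 90.5° from the x-axis; with |EZ| = 23.1, Z = E + 23.1·(cos 90.5°, sin 90.5°) = (9.05, 42.4). EZ is perpendicular to ZK; with |ZK| = 15.9 on the left of EZ, K = Z + 15.9·(-1.00, -0.00873) = (-6.85, 42.3). Then cos ∠CZK = ZC·ZK / (|ZC||ZK|), giving 77.5°.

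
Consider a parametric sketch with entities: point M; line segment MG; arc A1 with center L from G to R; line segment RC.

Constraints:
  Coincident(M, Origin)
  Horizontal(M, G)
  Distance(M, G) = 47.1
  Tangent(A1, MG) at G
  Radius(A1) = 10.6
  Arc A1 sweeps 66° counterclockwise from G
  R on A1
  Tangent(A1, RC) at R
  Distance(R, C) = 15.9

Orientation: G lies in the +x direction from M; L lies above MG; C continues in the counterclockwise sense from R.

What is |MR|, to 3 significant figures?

57.1

M is at the origin; MG is horizontal with |MG| = 47.1 and G on the +x side, so G = (47.1, 0.00). Tangency of A1 to MG means the radius LG is perpendicular to MG, so L = G + (0, 10.6) = (47.1, 10.6). On A1, G sits at bearing -90° from L; a 66° counterclockwise sweep puts R at bearing -24°, so R = L + 10.6·(cos -24°, sin -24°) = (56.8, 6.29). Then |MR| = |R − M| = 57.1.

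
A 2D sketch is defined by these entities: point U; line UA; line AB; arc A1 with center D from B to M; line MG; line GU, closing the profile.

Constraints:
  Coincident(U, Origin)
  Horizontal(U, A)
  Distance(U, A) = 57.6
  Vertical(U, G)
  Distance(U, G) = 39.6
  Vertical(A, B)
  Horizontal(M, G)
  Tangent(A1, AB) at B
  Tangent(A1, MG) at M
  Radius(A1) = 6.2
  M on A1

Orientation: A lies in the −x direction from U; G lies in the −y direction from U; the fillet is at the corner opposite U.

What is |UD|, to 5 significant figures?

61.299

U and G share the same x with |UG| = 39.6 and G on the −y side, so G = (0.0000, -39.600). The virtual corner opposite U is at (-57.600, -39.600). Tangency of A1 to AB means the radius DB is perpendicular to AB and A1 meets MG tangentially, so DM is at right angles to MG, with radius 6.2, so the center D sits 6.2 in from both sides at D = (-51.400, -33.400). Then |UD| = |D − U| = 61.299.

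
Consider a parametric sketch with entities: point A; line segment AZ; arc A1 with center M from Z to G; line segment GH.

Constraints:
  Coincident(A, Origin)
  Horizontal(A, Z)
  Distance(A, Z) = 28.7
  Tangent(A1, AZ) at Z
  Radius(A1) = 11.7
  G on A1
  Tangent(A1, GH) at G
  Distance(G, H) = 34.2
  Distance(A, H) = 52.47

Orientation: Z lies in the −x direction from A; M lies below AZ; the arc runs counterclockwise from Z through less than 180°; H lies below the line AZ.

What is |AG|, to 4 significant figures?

42.64

A is at the origin; A and Z share the same y with |AZ| = 28.7 and Z on the −x side, so Z = (-28.70, 0.000). The tangent condition forces MZ to be normal to AZ, so M = Z + (0, -11.7) = (-28.70, -11.70). Since MG ⟂ GH (tangency), |MH| = √(11.7² + 34.2²) = 36.15 regardless of where G sits on A1. So H lies on both circle(A, 52.47) and circle(M, 36.15); the below-AZ intersection is H = (-22.64, -47.33). G is the foot of the tangent from H: G = (-38.98, -17.29).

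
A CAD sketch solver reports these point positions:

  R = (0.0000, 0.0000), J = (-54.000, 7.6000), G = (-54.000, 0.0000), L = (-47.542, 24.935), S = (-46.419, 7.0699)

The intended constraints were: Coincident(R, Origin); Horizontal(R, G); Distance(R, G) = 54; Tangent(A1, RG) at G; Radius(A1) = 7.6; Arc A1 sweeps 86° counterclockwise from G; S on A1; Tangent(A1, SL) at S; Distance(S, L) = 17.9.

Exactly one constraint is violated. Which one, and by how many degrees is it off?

Tangent(A1, SL) at S — off by 7.60°.

R = (0.00, 0.00) ✓; R.y = 0.00, G.y = 0.00 ✓; |RG| = 54.00 ✓; ∠(JG, GR) = 90.00° ✓; |JG| = 7.600 ✓; bearing(J→S) − bearing(J→G) = 86.00° ✓; |JS| = 7.600 ✓; ∠(JS, SL) = 82.40° ✗; |SL| = 17.90 ✓.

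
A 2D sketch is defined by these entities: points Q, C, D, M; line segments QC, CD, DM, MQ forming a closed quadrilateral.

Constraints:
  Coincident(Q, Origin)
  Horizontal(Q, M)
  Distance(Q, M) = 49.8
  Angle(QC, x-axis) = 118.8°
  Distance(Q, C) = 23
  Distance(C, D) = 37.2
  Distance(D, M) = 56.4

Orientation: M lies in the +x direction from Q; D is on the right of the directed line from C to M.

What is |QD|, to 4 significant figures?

16.92

Q is at the origin; Q and M share the same y with |QM| = 49.8 and M in +x, so M = (49.8, 0). QC runs at 118.8° with |QC| = 23.0, so C = (-11.08, 20.16). D is determined by |CD| = 37.2 and |DM| = 56.4 together: it lies at the intersection of circle(C, 37.2) and circle(M, 56.4). With |CM| = 64.13, the foot of the radical line on CM is 18.05 from C and the perpendicular offset is √(37.2² − 18.05²) = 32.53. Taking the right-of-CM solution: D = (-4.164, -16.40).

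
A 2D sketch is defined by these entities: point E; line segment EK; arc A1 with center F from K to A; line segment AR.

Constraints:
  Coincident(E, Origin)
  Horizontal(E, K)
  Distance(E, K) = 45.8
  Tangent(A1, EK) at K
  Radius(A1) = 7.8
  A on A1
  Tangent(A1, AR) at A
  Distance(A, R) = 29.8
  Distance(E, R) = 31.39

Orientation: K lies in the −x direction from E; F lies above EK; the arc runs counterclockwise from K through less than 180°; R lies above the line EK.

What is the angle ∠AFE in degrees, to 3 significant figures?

33.2°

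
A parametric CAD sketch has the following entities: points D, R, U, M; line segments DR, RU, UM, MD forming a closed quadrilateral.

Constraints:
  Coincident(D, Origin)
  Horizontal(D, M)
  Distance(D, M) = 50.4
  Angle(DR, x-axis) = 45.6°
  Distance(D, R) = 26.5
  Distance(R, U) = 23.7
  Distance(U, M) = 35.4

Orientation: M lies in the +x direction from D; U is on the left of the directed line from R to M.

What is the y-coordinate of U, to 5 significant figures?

33.008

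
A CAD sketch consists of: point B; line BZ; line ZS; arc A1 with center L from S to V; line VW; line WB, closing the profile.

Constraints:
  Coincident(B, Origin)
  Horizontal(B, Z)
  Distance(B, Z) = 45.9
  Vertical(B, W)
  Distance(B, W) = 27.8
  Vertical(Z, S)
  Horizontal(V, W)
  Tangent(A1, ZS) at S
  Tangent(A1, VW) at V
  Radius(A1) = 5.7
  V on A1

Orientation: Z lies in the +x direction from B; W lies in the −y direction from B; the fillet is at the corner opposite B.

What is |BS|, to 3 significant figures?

50.9

B is at the origin; B and Z share the same y with |BZ| = 45.9 and Z on the +x side, so Z = (45.9, 0.00). B and W share the same x with |BW| = 27.8 and W on the −y side, so W = (0.00, -27.8). The virtual corner opposite B is at (45.9, -27.8). A1 meets ZS tangentially, so LS is at right angles to ZS and since A1 is tangent to VW there, LV ⟂ VW, with radius 5.7, so the center L sits 5.7 in from both sides at L = (40.2, -22.1). That places the tangent points at S = (45.9, -22.1) on ZS and V = (40.2, -27.8) on VW. Then |BS| = |S − B| = 50.9.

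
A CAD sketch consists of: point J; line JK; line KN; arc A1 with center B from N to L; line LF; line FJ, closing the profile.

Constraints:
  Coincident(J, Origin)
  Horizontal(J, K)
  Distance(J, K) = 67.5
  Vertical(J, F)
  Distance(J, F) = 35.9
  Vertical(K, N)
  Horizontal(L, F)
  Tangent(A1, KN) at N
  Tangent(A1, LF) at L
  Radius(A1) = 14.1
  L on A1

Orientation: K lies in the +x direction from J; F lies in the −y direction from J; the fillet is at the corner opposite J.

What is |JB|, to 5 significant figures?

57.678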